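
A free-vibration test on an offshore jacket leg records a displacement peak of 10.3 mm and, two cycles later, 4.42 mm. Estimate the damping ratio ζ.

Logarithmic decrement δ = (1/n)·ln(x₀/x_n) = (1/2)·ln(10.3/4.42) = (1/2)·ln(2.330) = 0.4230.
ζ = δ/√(4π² + δ²) = 0.4230/√(39.48 + 0.179) = 0.4230/6.297 = 0.06717.

0.0672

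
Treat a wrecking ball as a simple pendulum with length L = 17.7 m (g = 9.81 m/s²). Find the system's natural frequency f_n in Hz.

For a simple pendulum ω_n = √(g/L) = √(9.81/17.7) = √0.5542 = 0.7445 rad/s.
f_n = ω_n/(2π) = 0.7445/6.283 = 0.1185 Hz.

0.118 Hz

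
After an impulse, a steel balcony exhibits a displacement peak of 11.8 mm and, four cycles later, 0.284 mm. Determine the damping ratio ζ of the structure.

0.147

Logarithmic decrement δ = (1/n)·ln(x₀/x_n) = (1/4)·ln(11.8/0.284) = (1/4)·ln(41.55) = 0.9317.
ζ = δ/√(4π² + δ²) = 0.9317/√(39.48 + 0.868) = 0.9317/6.352 = 0.1467.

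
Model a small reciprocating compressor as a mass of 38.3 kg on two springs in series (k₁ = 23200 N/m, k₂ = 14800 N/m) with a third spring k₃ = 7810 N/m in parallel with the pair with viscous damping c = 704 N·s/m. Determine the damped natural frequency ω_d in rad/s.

18.9 rad/s

Series pair: k_s = k₁k₂/(k₁+k₂) = (23200)(14800)/(23200 + 14800) = 9036 N/m. In parallel with k₃: k_eq = 9036 + 7810 = 16850 N/m.
ω_n = √(k_eq/m) = √(16850/38.3) = 20.97 rad/s.
Critical damping c_c = 2√(k_eq·m) = 2√(16850 × 38.3) = 1606 N·s/m, so ζ = c/c_c = 704/1606 = 0.4382.
ω_d = ω_n√(1 − ζ²) = 20.97 × √(1 − 0.192) = 18.85 rad/s.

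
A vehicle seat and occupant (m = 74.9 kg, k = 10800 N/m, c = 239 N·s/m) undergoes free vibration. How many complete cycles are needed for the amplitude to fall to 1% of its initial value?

ζ = c/(2√(km)) = 239/(2√(10800 × 74.9)) = 239/1799 = 0.1329.
Logarithmic decrement δ = 2πζ/√(1 − ζ²) = 2π × 0.1329/√(1 − 0.0177) = 0.8423.
x_n/x₀ = e^(−nδ) ≤ 0.01; take ln: n ≥ ln(1/0.01)/δ = 4.605/0.8423 = 5.467.
So 6 complete cycles are required.

6 cycles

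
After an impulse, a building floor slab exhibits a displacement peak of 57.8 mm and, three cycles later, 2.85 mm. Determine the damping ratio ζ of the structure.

0.158

Logarithmic decrement δ = (1/n)·ln(x₀/x_n) = (1/3)·ln(57.8/2.85) = (1/3)·ln(20.28) = 1.003.
ζ = δ/√(4π² + δ²) = 1.003/√(39.48 + 1.01) = 1.003/6.363 = 0.1577.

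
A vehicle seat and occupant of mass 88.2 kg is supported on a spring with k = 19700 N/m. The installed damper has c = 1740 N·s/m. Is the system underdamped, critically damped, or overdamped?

underdamped

c_c = 2√(k·m) = 2636 N·s/m; ζ = c/c_c = 1740/2636 = 0.660.
Since ζ < 1 the system is underdamped.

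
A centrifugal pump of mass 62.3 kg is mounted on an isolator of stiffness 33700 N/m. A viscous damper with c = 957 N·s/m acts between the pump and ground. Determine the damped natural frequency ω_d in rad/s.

22.0 rad/s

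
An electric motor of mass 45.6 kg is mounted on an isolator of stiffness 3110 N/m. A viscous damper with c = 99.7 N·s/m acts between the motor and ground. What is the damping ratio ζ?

0.132

ω_n = √(k/m) = √(3110/45.6) = 8.258 rad/s.
Critical damping c_c = 2√(k·m) = 2√(3110 × 45.6) = 753.2 N·s/m, so ζ = c/c_c = 99.7/753.2 = 0.1324.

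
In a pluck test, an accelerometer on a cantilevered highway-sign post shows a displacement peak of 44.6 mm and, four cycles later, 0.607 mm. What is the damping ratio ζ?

0.169

Logarithmic decrement δ = (1/n)·ln(x₀/x_n) = (1/4)·ln(44.6/0.607) = (1/4)·ln(73.48) = 1.074.
ζ = δ/√(4π² + δ²) = 1.074/√(39.48 + 1.15) = 1.074/6.374 = 0.1685.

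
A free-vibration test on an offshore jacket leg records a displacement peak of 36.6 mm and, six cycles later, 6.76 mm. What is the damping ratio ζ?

0.0448

Logarithmic decrement δ = (1/n)·ln(x₀/x_n) = (1/6)·ln(36.6/6.76) = (1/6)·ln(5.414) = 0.2815.
ζ = δ/√(4π² + δ²) = 0.2815/√(39.48 + 0.0792) = 0.2815/6.289 = 0.04476.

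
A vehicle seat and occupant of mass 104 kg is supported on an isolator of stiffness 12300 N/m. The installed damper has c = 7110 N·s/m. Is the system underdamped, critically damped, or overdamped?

overdamped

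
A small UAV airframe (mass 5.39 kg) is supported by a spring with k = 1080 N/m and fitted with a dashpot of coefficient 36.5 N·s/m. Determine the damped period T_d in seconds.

ω_n = √(k/m) = √(1080/5.39) = 14.16 rad/s.
Critical damping c_c = 2√(k·m) = 2√(1080 × 5.39) = 152.6 N·s/m, so ζ = c/c_c = 36.5/152.6 = 0.2392.
ω_d = ω_n√(1 − ζ²) = 14.16 × √(1 − 0.0572) = 13.74 rad/s.
T_d = 2π/ω_d = 0.4571 s.

0.457 s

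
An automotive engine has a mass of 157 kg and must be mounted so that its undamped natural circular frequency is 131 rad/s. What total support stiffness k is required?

k = m·ω_n² = 157 × 131.0² = 157 × 17160 = 2694000 N/m.

2690000 N/m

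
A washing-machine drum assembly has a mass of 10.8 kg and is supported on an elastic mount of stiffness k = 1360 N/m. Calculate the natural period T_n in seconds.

0.560 s

ω_n = √(k/m) = √(1360/10.8) = √125.9 = 11.22 rad/s.
T_n = 2π/ω_n = 6.283/11.22 = 0.5599 s.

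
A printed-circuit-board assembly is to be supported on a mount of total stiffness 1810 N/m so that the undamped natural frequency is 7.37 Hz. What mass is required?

0.844 kg

ω_n = 2πf_n = 2π × 7.37 = 46.31 rad/s.
m = k/ω_n² = 1810/46.31² = 1810/2144 = 0.8441 kg.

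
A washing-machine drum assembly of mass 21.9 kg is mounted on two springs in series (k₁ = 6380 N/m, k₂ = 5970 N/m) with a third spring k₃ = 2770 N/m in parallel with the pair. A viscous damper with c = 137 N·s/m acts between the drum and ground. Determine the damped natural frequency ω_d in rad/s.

16.0 rad/s

Series pair: k_s = k₁k₂/(k₁+k₂) = (6380)(5970)/(6380 + 5970) = 3084 N/m. In parallel with k₃: k_eq = 3084 + 2770 = 5854 N/m.
ω_n = √(k_eq/m) = √(5854/21.9) = 16.35 rad/s.
Critical damping c_c = 2√(k_eq·m) = 2√(5854 × 21.9) = 716.1 N·s/m, so ζ = c/c_c = 137/716.1 = 0.1913.
ω_d = ω_n√(1 − ζ²) = 16.35 × √(1 − 0.0366) = 16.05 rad/s.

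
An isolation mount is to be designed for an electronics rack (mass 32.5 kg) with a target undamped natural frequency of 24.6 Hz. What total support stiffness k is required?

ω_n = 2πf_n = 2π × 24.6 = 154.6 rad/s.
k = m·ω_n² = 32.5 × 154.6² = 32.5 × 23890 = 776400 N/m.

776000 N/m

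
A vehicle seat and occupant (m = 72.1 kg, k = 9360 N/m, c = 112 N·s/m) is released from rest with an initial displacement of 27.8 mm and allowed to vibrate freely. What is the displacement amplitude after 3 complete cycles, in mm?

7.67 mm

ζ = c/(2√(km)) = 112/(2√(9360 × 72.1)) = 112/1643 = 0.06817.
Logarithmic decrement δ = 2πζ/√(1 − ζ²) = 2π × 0.06817/√(1 − 0.00465) = 0.4293.
After n cycles, x_n/x₀ = e^(−nδ), so x_3 = 27.8 × e^(−3 × 0.4293) = 27.8 × 0.2758 = 7.668 mm.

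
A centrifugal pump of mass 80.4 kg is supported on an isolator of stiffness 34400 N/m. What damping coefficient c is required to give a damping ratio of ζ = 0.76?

c_c = 2√(k·m) = 2√(34400 × 80.4) = 3326 N·s/m.
c = ζ·c_c = 0.76 × 3326 = 2528 N·s/m.

2530 N·s/m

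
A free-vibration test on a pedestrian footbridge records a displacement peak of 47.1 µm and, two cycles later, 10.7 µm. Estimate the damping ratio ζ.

Logarithmic decrement δ = (1/n)·ln(x₀/x_n) = (1/2)·ln(47.1/10.7) = (1/2)·ln(4.402) = 0.7410.
ζ = δ/√(4π² + δ²) = 0.7410/√(39.48 + 0.549) = 0.7410/6.327 = 0.1171.

0.117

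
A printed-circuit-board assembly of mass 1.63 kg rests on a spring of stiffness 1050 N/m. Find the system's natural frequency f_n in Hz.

ω_n = √(k/m) = √(1050/1.63) = √644.2 = 25.38 rad/s.
f_n = ω_n/(2π) = 25.38/6.283 = 4.039 Hz.

4.04 Hz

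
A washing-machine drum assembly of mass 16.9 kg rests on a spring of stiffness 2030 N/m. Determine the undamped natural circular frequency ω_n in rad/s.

ω_n = √(k/m) = √(2030/16.9) = √120.1 = 10.96 rad/s.

11.0 rad/s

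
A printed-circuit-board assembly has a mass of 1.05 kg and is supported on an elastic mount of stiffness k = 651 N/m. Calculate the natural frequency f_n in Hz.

ω_n = √(k/m) = √(651.0/1.05) = √620.0 = 24.90 rad/s.
f_n = ω_n/(2π) = 24.90/6.283 = 3.963 Hz.

3.96 Hz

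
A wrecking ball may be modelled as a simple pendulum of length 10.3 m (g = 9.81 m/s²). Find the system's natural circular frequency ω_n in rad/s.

0.976 rad/s

For a simple pendulum ω_n = √(g/L) = √(9.81/10.3) = √0.9524 = 0.9759 rad/s.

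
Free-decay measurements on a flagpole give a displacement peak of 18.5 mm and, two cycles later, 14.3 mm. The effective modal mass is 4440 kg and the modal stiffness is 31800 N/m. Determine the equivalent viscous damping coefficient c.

Logarithmic decrement δ = (1/n)·ln(x₀/x_n) = (1/2)·ln(18.5/14.3) = (1/2)·ln(1.294) = 0.1288.
ζ = δ/√(4π² + δ²) = 0.1288/√(39.48 + 0.0166) = 0.1288/6.285 = 0.02049.
c = ζ · 2√(km) = 0.02049 × 2√(31800 × 4440) = 0.02049 × 23760 = 486.9 N·s/m.

487 N·s/m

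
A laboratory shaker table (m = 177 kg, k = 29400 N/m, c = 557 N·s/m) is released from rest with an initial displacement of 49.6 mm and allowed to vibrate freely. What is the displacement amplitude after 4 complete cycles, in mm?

2.25 mm

ζ = c/(2√(km)) = 557/(2√(29400 × 177)) = 557/4562 = 0.1221.
Logarithmic decrement δ = 2πζ/√(1 − ζ²) = 2π × 0.1221/√(1 − 0.0149) = 0.7729.
After n cycles, x_n/x₀ = e^(−nδ), so x_4 = 49.6 × e^(−4 × 0.7729) = 49.6 × 0.04543 = 2.254 mm.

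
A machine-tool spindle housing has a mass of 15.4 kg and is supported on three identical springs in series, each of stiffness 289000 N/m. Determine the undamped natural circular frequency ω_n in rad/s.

79.1 rad/s

Series springs: 1/k_eq = 3/289000, so k_eq = 289000/3 = 96330 N/m.
ω_n = √(k_eq/m) = √(96330/15.4) = √6255 = 79.09 rad/s.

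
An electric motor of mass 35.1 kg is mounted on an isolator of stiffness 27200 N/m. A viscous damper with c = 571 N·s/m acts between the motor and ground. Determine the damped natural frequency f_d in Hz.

4.24 Hz

ω_n = √(k/m) = √(27200/35.1) = 27.84 rad/s.
Critical damping c_c = 2√(k·m) = 2√(27200 × 35.1) = 1954 N·s/m, so ζ = c/c_c = 571/1954 = 0.2922.
ω_d = ω_n√(1 − ζ²) = 27.84 × √(1 − 0.0854) = 26.62 rad/s.
f_d = ω_d/(2π) = 4.237 Hz.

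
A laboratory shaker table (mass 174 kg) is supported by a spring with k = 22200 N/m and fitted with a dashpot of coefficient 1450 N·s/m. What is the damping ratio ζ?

0.369

ω_n = √(k/m) = √(22200/174) = 11.30 rad/s.
Critical damping c_c = 2√(k·m) = 2√(22200 × 174) = 3931 N·s/m, so ζ = c/c_c = 1450/3931 = 0.3689.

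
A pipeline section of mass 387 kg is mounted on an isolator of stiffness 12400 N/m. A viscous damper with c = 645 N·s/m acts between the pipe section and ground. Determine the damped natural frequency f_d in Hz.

ω_n = √(k/m) = √(12400/387) = 5.661 rad/s.
Critical damping c_c = 2√(k·m) = 2√(12400 × 387) = 4381 N·s/m, so ζ = c/c_c = 645/4381 = 0.1472.
ω_d = ω_n√(1 − ζ²) = 5.661 × √(1 − 0.0217) = 5.599 rad/s.
f_d = ω_d/(2π) = 0.8911 Hz.

0.891 Hz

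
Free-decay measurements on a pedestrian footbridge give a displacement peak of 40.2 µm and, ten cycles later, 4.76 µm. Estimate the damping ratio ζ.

Logarithmic decrement δ = (1/n)·ln(x₀/x_n) = (1/10)·ln(40.2/4.76) = (1/10)·ln(8.445) = 0.2134.
ζ = δ/√(4π² + δ²) = 0.2134/√(39.48 + 0.0455) = 0.2134/6.287 = 0.03394.

0.0339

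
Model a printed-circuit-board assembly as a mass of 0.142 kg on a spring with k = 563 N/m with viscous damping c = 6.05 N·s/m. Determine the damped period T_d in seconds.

0.106 s

ω_n = √(k/m) = √(563.0/0.142) = 62.97 rad/s.
Critical damping c_c = 2√(k·m) = 2√(563.0 × 0.142) = 17.88 N·s/m, so ζ = c/c_c = 6.05/17.88 = 0.3383.
ω_d = ω_n√(1 − ζ²) = 62.97 × √(1 − 0.114) = 59.25 rad/s.
T_d = 2π/ω_d = 0.1060 s.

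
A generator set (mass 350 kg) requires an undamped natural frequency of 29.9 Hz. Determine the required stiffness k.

12400000 N/m

ω_n = 2πf_n = 2π × 29.9 = 187.9 rad/s.
k = m·ω_n² = 350 × 187.9² = 350 × 35290 = 12350000 N/m.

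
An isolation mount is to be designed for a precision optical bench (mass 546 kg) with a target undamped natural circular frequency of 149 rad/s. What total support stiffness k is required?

12100000 N/m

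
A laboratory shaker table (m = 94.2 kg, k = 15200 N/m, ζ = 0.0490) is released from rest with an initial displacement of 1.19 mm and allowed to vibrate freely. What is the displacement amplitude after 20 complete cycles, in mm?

Logarithmic decrement δ = 2πζ/√(1 − ζ²) = 2π × 0.04900/√(1 − 0.00240) = 0.3082.
After n cycles, x_n/x₀ = e^(−nδ), so x_20 = 1.19 × e^(−20 × 0.3082) = 1.19 × 0.002102 = 0.002501 mm.

0.00250 mm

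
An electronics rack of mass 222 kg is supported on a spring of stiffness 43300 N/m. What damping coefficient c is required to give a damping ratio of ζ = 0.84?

5210 N·s/m

c_c = 2√(k·m) = 2√(43300 × 222) = 6201 N·s/m.
c = ζ·c_c = 0.84 × 6201 = 5209 N·s/m.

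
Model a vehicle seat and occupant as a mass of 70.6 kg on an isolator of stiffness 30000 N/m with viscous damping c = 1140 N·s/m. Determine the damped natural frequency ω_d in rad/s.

19.0 rad/s

ω_n = √(k/m) = √(30000/70.6) = 20.61 rad/s.
Critical damping c_c = 2√(k·m) = 2√(30000 × 70.6) = 2911 N·s/m, so ζ = c/c_c = 1140/2911 = 0.3917.
ω_d = ω_n√(1 − ζ²) = 20.61 × √(1 − 0.153) = 18.97 rad/s.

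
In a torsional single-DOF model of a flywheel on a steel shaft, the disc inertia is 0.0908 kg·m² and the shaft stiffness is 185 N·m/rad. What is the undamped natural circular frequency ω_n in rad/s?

45.1 rad/s

ω_n = √(k_t/J) = √(185/0.0908) = √2037 = 45.14 rad/s.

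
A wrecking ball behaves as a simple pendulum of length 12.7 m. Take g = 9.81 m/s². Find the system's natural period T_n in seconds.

For a simple pendulum ω_n = √(g/L) = √(9.81/12.7) = √0.7724 = 0.8789 rad/s.
T_n = 2π/ω_n = 6.283/0.8789 = 7.149 s.

7.15 s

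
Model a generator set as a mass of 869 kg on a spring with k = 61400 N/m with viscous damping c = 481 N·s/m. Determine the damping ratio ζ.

0.0329

ω_n = √(k/m) = √(61400/869) = 8.406 rad/s.
Critical damping c_c = 2√(k·m) = 2√(61400 × 869) = 14610 N·s/m, so ζ = c/c_c = 481/14610 = 0.03292.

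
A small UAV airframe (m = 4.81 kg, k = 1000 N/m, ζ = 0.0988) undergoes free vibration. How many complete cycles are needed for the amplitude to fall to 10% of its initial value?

Logarithmic decrement δ = 2πζ/√(1 − ζ²) = 2π × 0.09880/√(1 − 0.00976) = 0.6238.
x_n/x₀ = e^(−nδ) ≤ 0.1; take ln: n ≥ ln(1/0.1)/δ = 2.303/0.6238 = 3.691.
So 4 complete cycles are required.

4 cycles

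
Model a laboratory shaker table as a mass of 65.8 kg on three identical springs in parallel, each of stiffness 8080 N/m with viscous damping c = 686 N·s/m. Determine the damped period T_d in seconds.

Parallel springs add: k_eq = 3 × 8080 = 24240 N/m.
ω_n = √(k_eq/m) = √(24240/65.8) = 19.19 rad/s.
Critical damping c_c = 2√(k_eq·m) = 2√(24240 × 65.8) = 2526 N·s/m, so ζ = c/c_c = 686/2526 = 0.2716.
ω_d = ω_n√(1 − ζ²) = 19.19 × √(1 − 0.0738) = 18.47 rad/s.
T_d = 2π/ω_d = 0.3401 s.

0.340 s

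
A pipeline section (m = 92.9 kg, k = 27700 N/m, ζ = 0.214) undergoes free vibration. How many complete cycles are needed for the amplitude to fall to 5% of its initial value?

3 cycles

Logarithmic decrement δ = 2πζ/√(1 − ζ²) = 2π × 0.2140/√(1 − 0.0458) = 1.376.
x_n/x₀ = e^(−nδ) ≤ 0.05; take ln: n ≥ ln(1/0.05)/δ = 2.996/1.376 = 2.176.
So 3 complete cycles are required.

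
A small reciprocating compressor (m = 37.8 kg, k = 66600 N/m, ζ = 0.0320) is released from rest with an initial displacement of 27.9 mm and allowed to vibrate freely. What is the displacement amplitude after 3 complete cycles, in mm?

Logarithmic decrement δ = 2πζ/√(1 − ζ²) = 2π × 0.03200/√(1 − 0.00102) = 0.2012.
After n cycles, x_n/x₀ = e^(−nδ), so x_3 = 27.9 × e^(−3 × 0.2012) = 27.9 × 0.5469 = 15.26 mm.

15.3 mm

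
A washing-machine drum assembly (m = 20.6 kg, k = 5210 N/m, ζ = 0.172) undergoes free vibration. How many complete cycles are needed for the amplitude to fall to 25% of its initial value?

Logarithmic decrement δ = 2πζ/√(1 − ζ²) = 2π × 0.1720/√(1 − 0.0296) = 1.097.
x_n/x₀ = e^(−nδ) ≤ 0.25; take ln: n ≥ ln(1/0.25)/δ = 1.386/1.097 = 1.264.
So 2 complete cycles are required.

2 cycles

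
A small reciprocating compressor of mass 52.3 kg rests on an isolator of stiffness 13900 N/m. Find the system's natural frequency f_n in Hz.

2.59 Hz

ω_n = √(k/m) = √(13900/52.3) = √265.8 = 16.30 rad/s.
f_n = ω_n/(2π) = 16.30/6.283 = 2.595 Hz.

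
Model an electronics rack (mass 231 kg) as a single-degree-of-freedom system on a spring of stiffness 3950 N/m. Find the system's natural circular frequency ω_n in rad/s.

4.14 rad/s

ω_n = √(k/m) = √(3950/231) = √17.10 = 4.135 rad/s.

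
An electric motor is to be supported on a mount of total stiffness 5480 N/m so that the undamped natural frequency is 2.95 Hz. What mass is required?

16.0 kg

ω_n = 2πf_n = 2π × 2.95 = 18.54 rad/s.
m = k/ω_n² = 5480/18.54² = 5480/343.6 = 15.95 kg.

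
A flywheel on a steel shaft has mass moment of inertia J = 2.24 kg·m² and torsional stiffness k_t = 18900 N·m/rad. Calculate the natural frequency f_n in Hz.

14.6 Hz

ω_n = √(k_t/J) = √(18900/2.24) = √8438 = 91.86 rad/s.
f_n = ω_n/(2π) = 91.86/6.283 = 14.62 Hz.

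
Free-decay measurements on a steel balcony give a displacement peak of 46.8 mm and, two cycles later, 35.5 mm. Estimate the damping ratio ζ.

0.0220

Logarithmic decrement δ = (1/n)·ln(x₀/x_n) = (1/2)·ln(46.8/35.5) = (1/2)·ln(1.318) = 0.1382.
ζ = δ/√(4π² + δ²) = 0.1382/√(39.48 + 0.0191) = 0.1382/6.285 = 0.02199.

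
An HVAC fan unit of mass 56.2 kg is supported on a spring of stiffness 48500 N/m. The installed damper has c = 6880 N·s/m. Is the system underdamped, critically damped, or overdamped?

overdamped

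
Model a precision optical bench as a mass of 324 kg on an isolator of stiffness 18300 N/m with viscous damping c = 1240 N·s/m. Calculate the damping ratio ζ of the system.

0.255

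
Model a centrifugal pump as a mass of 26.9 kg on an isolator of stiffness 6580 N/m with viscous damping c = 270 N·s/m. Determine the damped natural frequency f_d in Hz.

2.36 Hz

ω_n = √(k/m) = √(6580/26.9) = 15.64 rad/s.
Critical damping c_c = 2√(k·m) = 2√(6580 × 26.9) = 841.4 N·s/m, so ζ = c/c_c = 270/841.4 = 0.3209.
ω_d = ω_n√(1 − ζ²) = 15.64 × √(1 − 0.103) = 14.81 rad/s.
f_d = ω_d/(2π) = 2.358 Hz.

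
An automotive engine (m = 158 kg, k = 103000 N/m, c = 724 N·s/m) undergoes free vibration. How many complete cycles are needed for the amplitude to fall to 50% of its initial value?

2 cycles

ζ = c/(2√(km)) = 724/(2√(103000 × 158)) = 724/8068 = 0.08973.
Logarithmic decrement δ = 2πζ/√(1 − ζ²) = 2π × 0.08973/√(1 − 0.00805) = 0.5661.
x_n/x₀ = e^(−nδ) ≤ 0.5; take ln: n ≥ ln(1/0.5)/δ = 0.6931/0.5661 = 1.224.
So 2 complete cycles are required.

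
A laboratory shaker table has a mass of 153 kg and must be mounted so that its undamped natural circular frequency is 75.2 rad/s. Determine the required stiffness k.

865000 N/m

k = m·ω_n² = 153 × 75.20² = 153 × 5655 = 865200 N/m.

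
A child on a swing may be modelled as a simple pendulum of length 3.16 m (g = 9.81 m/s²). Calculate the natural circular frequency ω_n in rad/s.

1.76 rad/s

For a simple pendulum ω_n = √(g/L) = √(9.81/3.16) = √3.104 = 1.762 rad/s.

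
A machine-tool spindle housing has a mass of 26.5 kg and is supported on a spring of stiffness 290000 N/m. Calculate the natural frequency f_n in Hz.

ω_n = √(k/m) = √(290000/26.5) = √10940 = 104.6 rad/s.
f_n = ω_n/(2π) = 104.6/6.283 = 16.65 Hz.

16.6 Hz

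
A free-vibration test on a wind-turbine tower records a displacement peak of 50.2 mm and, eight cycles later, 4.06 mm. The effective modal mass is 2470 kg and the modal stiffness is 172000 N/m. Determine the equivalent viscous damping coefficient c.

2060 N·s/m

Logarithmic decrement δ = (1/n)·ln(x₀/x_n) = (1/8)·ln(50.2/4.06) = (1/8)·ln(12.36) = 0.3144.
ζ = δ/√(4π² + δ²) = 0.3144/√(39.48 + 0.0988) = 0.3144/6.291 = 0.04997.
c = ζ · 2√(km) = 0.04997 × 2√(172000 × 2470) = 0.04997 × 41220 = 2060 N·s/m.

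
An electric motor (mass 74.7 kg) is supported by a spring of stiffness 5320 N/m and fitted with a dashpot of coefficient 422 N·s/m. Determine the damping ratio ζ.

ω_n = √(k/m) = √(5320/74.7) = 8.439 rad/s.
Critical damping c_c = 2√(k·m) = 2√(5320 × 74.7) = 1261 N·s/m, so ζ = c/c_c = 422/1261 = 0.3347.

0.335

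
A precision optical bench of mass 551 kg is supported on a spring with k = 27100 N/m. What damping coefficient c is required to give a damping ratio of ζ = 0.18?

c_c = 2√(k·m) = 2√(27100 × 551) = 7728 N·s/m.
c = ζ·c_c = 0.18 × 7728 = 1391 N·s/m.

1390 N·s/m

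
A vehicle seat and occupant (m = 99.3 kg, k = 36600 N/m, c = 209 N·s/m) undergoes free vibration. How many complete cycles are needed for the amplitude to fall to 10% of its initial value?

7 cycles

ζ = c/(2√(km)) = 209/(2√(36600 × 99.3)) = 209/3813 = 0.05482.
Logarithmic decrement δ = 2πζ/√(1 − ζ²) = 2π × 0.05482/√(1 − 0.00300) = 0.3449.
x_n/x₀ = e^(−nδ) ≤ 0.1; take ln: n ≥ ln(1/0.1)/δ = 2.303/0.3449 = 6.675.
So 7 complete cycles are required.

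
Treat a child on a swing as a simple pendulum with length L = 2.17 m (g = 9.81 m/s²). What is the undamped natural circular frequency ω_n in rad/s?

2.13 rad/s

For a simple pendulum ω_n = √(g/L) = √(9.81/2.17) = √4.521 = 2.126 rad/s.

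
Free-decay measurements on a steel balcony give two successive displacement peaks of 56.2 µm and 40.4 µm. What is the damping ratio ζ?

0.0525

Logarithmic decrement δ = (1/n)·ln(x₀/x_n) = (1/1)·ln(56.2/40.4) = (1/1)·ln(1.391) = 0.3301.
ζ = δ/√(4π² + δ²) = 0.3301/√(39.48 + 0.109) = 0.3301/6.292 = 0.05246.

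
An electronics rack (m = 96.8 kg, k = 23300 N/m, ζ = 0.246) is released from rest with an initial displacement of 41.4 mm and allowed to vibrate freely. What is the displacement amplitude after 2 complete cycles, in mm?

1.71 mm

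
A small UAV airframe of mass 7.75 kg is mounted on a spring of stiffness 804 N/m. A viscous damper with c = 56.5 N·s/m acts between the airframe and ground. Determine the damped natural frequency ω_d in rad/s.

ω_n = √(k/m) = √(804.0/7.75) = 10.19 rad/s.
Critical damping c_c = 2√(k·m) = 2√(804.0 × 7.75) = 157.9 N·s/m, so ζ = c/c_c = 56.5/157.9 = 0.3579.
ω_d = ω_n√(1 − ζ²) = 10.19 × √(1 − 0.128) = 9.511 rad/s.

9.51 rad/s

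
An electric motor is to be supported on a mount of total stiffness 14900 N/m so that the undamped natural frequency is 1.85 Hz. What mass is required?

ω_n = 2πf_n = 2π × 1.85 = 11.62 rad/s.
m = k/ω_n² = 14900/11.62² = 14900/135.1 = 110.3 kg.

110 kg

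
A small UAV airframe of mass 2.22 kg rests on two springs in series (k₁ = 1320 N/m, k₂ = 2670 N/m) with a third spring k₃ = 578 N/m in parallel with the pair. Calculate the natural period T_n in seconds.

Series pair: k_s = k₁k₂/(k₁+k₂) = (1320)(2670)/(1320 + 2670) = 883.3 N/m. In parallel with k₃: k_eq = 883.3 + 578 = 1461 N/m.
ω_n = √(k_eq/m) = √(1461/2.22) = √658.2 = 25.66 rad/s.
T_n = 2π/ω_n = 6.283/25.66 = 0.2449 s.

0.245 s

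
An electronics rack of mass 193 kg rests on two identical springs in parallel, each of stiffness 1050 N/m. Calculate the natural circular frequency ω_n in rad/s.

3.30 rad/s

Parallel springs add: k_eq = 2 × 1050 = 2100 N/m.
ω_n = √(k_eq/m) = √(2100/193) = √10.88 = 3.299 rad/s.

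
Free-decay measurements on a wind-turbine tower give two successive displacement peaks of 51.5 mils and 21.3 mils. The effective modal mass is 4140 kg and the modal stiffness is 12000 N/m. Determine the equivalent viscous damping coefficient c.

1960 N·s/m

Logarithmic decrement δ = (1/n)·ln(x₀/x_n) = (1/1)·ln(51.5/21.3) = (1/1)·ln(2.418) = 0.8829.
ζ = δ/√(4π² + δ²) = 0.8829/√(39.48 + 0.779) = 0.8829/6.345 = 0.1391.
c = ζ · 2√(km) = 0.1391 × 2√(12000 × 4140) = 0.1391 × 14100 = 1962 N·s/m.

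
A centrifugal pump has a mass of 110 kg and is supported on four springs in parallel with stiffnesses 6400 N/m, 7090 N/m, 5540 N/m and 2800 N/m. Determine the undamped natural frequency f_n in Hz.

2.24 Hz

Parallel springs add: k_eq = 6400 + 7090 + 5540 + 2800 = 21830 N/m.
ω_n = √(k_eq/m) = √(21830/110) = √198.5 = 14.09 rad/s.
f_n = ω_n/(2π) = 14.09/6.283 = 2.242 Hz.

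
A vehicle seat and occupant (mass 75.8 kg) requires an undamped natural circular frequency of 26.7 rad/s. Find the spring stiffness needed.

54000 N/m

k = m·ω_n² = 75.8 × 26.70² = 75.8 × 712.9 = 54040 N/m.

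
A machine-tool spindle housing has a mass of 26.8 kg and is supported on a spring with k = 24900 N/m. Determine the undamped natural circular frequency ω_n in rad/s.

ω_n = √(k/m) = √(24900/26.8) = √929.1 = 30.48 rad/s.

30.5 rad/s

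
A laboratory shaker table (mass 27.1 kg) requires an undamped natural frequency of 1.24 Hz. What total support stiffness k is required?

ω_n = 2πf_n = 2π × 1.24 = 7.791 rad/s.
k = m·ω_n² = 27.1 × 7.791² = 27.1 × 60.70 = 1645 N/m.

1650 N/m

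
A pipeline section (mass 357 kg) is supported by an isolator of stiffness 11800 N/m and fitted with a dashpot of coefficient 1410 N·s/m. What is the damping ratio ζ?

0.343

ω_n = √(k/m) = √(11800/357) = 5.749 rad/s.
Critical damping c_c = 2√(k·m) = 2√(11800 × 357) = 4105 N·s/m, so ζ = c/c_c = 1410/4105 = 0.3435.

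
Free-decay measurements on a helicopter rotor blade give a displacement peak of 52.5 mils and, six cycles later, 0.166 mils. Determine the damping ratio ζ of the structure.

Logarithmic decrement δ = (1/n)·ln(x₀/x_n) = (1/6)·ln(52.5/0.166) = (1/6)·ln(316.3) = 0.9594.
ζ = δ/√(4π² + δ²) = 0.9594/√(39.48 + 0.921) = 0.9594/6.356 = 0.1509.

0.151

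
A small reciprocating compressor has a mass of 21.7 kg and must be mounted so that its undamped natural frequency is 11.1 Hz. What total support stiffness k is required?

ω_n = 2πf_n = 2π × 11.1 = 69.74 rad/s.
k = m·ω_n² = 21.7 × 69.74² = 21.7 × 4864 = 105600 N/m.

106000 N/m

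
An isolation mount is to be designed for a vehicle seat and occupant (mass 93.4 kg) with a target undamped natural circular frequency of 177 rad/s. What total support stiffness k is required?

k = m·ω_n² = 93.4 × 177.0² = 93.4 × 31330 = 2926000 N/m.

2930000 N/m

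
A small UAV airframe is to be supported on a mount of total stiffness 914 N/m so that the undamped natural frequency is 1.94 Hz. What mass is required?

ω_n = 2πf_n = 2π × 1.94 = 12.19 rad/s.
m = k/ω_n² = 914/12.19² = 914/148.6 = 6.152 kg.

6.15 kg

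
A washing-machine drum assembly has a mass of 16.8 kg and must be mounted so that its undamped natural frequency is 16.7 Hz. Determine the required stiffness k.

185000 N/m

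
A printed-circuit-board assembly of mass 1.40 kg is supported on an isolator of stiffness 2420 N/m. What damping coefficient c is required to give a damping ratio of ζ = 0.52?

60.5 N·s/m

c_c = 2√(k·m) = 2√(2420 × 1.40) = 116.4 N·s/m.
c = ζ·c_c = 0.52 × 116.4 = 60.53 N·s/m.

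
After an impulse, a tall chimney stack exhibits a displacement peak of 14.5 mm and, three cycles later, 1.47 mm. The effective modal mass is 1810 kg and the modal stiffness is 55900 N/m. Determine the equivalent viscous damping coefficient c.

Logarithmic decrement δ = (1/n)·ln(x₀/x_n) = (1/3)·ln(14.5/1.47) = (1/3)·ln(9.864) = 0.7630.
ζ = δ/√(4π² + δ²) = 0.7630/√(39.48 + 0.582) = 0.7630/6.329 = 0.1205.
c = ζ · 2√(km) = 0.1205 × 2√(55900 × 1810) = 0.1205 × 20120 = 2425 N·s/m.

2430 N·s/m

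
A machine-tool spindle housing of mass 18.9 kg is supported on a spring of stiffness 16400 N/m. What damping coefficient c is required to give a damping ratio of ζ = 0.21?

234 N·s/m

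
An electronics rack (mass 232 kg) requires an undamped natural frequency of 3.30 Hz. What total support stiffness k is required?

ω_n = 2πf_n = 2π × 3.30 = 20.73 rad/s.
k = m·ω_n² = 232 × 20.73² = 232 × 429.9 = 99740 N/m.

99700 N/m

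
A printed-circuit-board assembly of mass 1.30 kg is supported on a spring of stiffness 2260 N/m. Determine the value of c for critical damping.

108 N·s/m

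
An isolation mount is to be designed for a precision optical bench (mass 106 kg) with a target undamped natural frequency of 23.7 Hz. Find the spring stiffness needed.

ω_n = 2πf_n = 2π × 23.7 = 148.9 rad/s.
k = m·ω_n² = 106 × 148.9² = 106 × 22170 = 2351000 N/m.

2350000 N/m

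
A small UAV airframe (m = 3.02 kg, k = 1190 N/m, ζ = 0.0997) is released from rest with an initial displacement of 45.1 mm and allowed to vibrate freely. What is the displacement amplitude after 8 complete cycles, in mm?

0.293 mm

Logarithmic decrement δ = 2πζ/√(1 − ζ²) = 2π × 0.09970/√(1 − 0.00994) = 0.6296.
After n cycles, x_n/x₀ = e^(−nδ), so x_8 = 45.1 × e^(−8 × 0.6296) = 45.1 × 0.006496 = 0.2930 mm.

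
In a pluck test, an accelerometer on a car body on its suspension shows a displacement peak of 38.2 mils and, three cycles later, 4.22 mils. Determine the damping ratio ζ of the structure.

0.116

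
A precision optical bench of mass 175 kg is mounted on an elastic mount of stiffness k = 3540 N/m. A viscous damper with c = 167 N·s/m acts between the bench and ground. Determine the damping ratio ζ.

ω_n = √(k/m) = √(3540/175) = 4.498 rad/s.
Critical damping c_c = 2√(k·m) = 2√(3540 × 175) = 1574 N·s/m, so ζ = c/c_c = 167/1574 = 0.1061.

0.106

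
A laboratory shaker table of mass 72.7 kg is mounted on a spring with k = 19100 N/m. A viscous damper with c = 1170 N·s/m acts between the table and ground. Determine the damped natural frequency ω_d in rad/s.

ω_n = √(k/m) = √(19100/72.7) = 16.21 rad/s.
Critical damping c_c = 2√(k·m) = 2√(19100 × 72.7) = 2357 N·s/m, so ζ = c/c_c = 1170/2357 = 0.4964.
ω_d = ω_n√(1 − ζ²) = 16.21 × √(1 − 0.246) = 14.07 rad/s.

14.1 rad/s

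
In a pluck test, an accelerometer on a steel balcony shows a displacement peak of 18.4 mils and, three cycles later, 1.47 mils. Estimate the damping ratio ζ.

Logarithmic decrement δ = (1/n)·ln(x₀/x_n) = (1/3)·ln(18.4/1.47) = (1/3)·ln(12.52) = 0.8424.
ζ = δ/√(4π² + δ²) = 0.8424/√(39.48 + 0.710) = 0.8424/6.339 = 0.1329.

0.133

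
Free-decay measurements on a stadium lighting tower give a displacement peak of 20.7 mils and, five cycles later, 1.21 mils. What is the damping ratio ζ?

0.0900

Logarithmic decrement δ = (1/n)·ln(x₀/x_n) = (1/5)·ln(20.7/1.21) = (1/5)·ln(17.11) = 0.5679.
ζ = δ/√(4π² + δ²) = 0.5679/√(39.48 + 0.323) = 0.5679/6.309 = 0.09002.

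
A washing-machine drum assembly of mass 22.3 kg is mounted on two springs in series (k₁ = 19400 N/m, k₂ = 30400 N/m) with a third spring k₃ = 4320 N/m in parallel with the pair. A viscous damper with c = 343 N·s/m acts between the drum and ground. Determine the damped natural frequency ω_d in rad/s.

25.8 rad/s

Series pair: k_s = k₁k₂/(k₁+k₂) = (19400)(30400)/(19400 + 30400) = 11840 N/m. In parallel with k₃: k_eq = 11840 + 4320 = 16160 N/m.
ω_n = √(k_eq/m) = √(16160/22.3) = 26.92 rad/s.
Critical damping c_c = 2√(k_eq·m) = 2√(16160 × 22.3) = 1201 N·s/m, so ζ = c/c_c = 343/1201 = 0.2857.
ω_d = ω_n√(1 − ζ²) = 26.92 × √(1 − 0.0816) = 25.80 rad/s.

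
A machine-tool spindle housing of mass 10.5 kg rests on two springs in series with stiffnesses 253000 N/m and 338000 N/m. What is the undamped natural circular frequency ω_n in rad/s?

Series springs: 1/k_eq = 1/253000 + 1/338000 = 6.911×10^-6, so k_eq = 144700 N/m.
ω_n = √(k_eq/m) = √(144700/10.5) = √13780 = 117.4 rad/s.

117 rad/s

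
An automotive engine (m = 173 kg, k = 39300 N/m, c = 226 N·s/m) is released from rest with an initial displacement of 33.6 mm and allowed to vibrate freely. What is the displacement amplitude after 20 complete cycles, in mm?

ζ = c/(2√(km)) = 226/(2√(39300 × 173)) = 226/5215 = 0.04334.
Logarithmic decrement δ = 2πζ/√(1 − ζ²) = 2π × 0.04334/√(1 − 0.00188) = 0.2726.
After n cycles, x_n/x₀ = e^(−nδ), so x_20 = 33.6 × e^(−20 × 0.2726) = 33.6 × 0.004292 = 0.1442 mm.

0.144 mm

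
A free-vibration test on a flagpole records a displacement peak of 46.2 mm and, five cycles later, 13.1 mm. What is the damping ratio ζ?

0.0401

Logarithmic decrement δ = (1/n)·ln(x₀/x_n) = (1/5)·ln(46.2/13.1) = (1/5)·ln(3.527) = 0.2521.
ζ = δ/√(4π² + δ²) = 0.2521/√(39.48 + 0.0635) = 0.2521/6.288 = 0.04009.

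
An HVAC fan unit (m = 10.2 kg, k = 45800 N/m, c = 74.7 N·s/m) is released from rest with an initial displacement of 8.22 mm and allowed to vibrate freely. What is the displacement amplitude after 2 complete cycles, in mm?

4.13 mm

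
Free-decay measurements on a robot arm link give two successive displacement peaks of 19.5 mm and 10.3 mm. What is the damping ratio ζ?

Logarithmic decrement δ = (1/n)·ln(x₀/x_n) = (1/1)·ln(19.5/10.3) = (1/1)·ln(1.893) = 0.6383.
ζ = δ/√(4π² + δ²) = 0.6383/√(39.48 + 0.407) = 0.6383/6.316 = 0.1011.

0.101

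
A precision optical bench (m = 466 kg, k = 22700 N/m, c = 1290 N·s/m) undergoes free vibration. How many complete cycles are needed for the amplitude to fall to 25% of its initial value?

ζ = c/(2√(km)) = 1290/(2√(22700 × 466)) = 1290/6505 = 0.1983.
Logarithmic decrement δ = 2πζ/√(1 − ζ²) = 2π × 0.1983/√(1 − 0.0393) = 1.271.
x_n/x₀ = e^(−nδ) ≤ 0.25; take ln: n ≥ ln(1/0.25)/δ = 1.386/1.271 = 1.090.
So 2 complete cycles are required.

2 cycles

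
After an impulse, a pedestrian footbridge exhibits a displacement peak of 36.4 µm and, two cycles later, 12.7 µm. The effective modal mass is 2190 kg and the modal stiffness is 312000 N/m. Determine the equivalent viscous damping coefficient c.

Logarithmic decrement δ = (1/n)·ln(x₀/x_n) = (1/2)·ln(36.4/12.7) = (1/2)·ln(2.866) = 0.5265.
ζ = δ/√(4π² + δ²) = 0.5265/√(39.48 + 0.277) = 0.5265/6.305 = 0.08350.
c = ζ · 2√(km) = 0.08350 × 2√(312000 × 2190) = 0.08350 × 52280 = 4365 N·s/m.

4370 N·s/m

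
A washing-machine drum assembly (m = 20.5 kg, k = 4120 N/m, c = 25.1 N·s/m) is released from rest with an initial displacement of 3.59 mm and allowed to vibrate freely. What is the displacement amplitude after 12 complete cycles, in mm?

0.138 mm

ζ = c/(2√(km)) = 25.1/(2√(4120 × 20.5)) = 25.1/581.2 = 0.04318.
Logarithmic decrement δ = 2πζ/√(1 − ζ²) = 2π × 0.04318/√(1 − 0.00186) = 0.2716.
After n cycles, x_n/x₀ = e^(−nδ), so x_12 = 3.59 × e^(−12 × 0.2716) = 3.59 × 0.03843 = 0.1380 mm.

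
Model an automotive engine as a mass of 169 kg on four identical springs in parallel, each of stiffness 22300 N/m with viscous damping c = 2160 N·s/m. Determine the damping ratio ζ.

0.278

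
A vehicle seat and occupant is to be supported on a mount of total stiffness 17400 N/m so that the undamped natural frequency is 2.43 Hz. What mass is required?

74.6 kg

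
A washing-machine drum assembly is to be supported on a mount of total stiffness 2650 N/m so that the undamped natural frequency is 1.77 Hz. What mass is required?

21.4 kg

ω_n = 2πf_n = 2π × 1.77 = 11.12 rad/s.
m = k/ω_n² = 2650/11.12² = 2650/123.7 = 21.43 kg.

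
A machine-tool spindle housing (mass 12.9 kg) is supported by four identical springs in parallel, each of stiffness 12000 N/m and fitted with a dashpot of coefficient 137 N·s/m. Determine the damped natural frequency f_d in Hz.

Parallel springs add: k_eq = 4 × 12000 = 48000 N/m.
ω_n = √(k_eq/m) = √(48000/12.9) = 61.00 rad/s.
Critical damping c_c = 2√(k_eq·m) = 2√(48000 × 12.9) = 1574 N·s/m, so ζ = c/c_c = 137/1574 = 0.08705.
ω_d = ω_n√(1 − ζ²) = 61.00 × √(1 − 0.00758) = 60.77 rad/s.
f_d = ω_d/(2π) = 9.672 Hz.

9.67 Hz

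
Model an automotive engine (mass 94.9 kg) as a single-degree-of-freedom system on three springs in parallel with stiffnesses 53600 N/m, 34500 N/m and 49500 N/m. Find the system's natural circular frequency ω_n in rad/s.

38.1 rad/s

Parallel springs add: k_eq = 53600 + 34500 + 49500 = 137600 N/m.
ω_n = √(k_eq/m) = √(137600/94.9) = √1450 = 38.08 rad/s.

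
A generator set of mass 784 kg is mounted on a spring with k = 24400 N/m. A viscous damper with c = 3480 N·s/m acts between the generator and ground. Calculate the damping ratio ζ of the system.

0.398

ω_n = √(k/m) = √(24400/784) = 5.579 rad/s.
Critical damping c_c = 2√(k·m) = 2√(24400 × 784) = 8747 N·s/m, so ζ = c/c_c = 3480/8747 = 0.3978.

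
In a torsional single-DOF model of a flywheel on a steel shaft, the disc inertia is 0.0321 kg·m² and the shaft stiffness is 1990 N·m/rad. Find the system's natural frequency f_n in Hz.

39.6 Hz

ω_n = √(k_t/J) = √(1990/0.0321) = √61990 = 249.0 rad/s.
f_n = ω_n/(2π) = 249.0/6.283 = 39.63 Hz.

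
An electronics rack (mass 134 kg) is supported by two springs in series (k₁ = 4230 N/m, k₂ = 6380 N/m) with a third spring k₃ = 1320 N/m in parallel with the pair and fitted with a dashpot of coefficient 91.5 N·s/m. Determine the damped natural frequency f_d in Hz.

0.853 Hz

Series pair: k_s = k₁k₂/(k₁+k₂) = (4230)(6380)/(4230 + 6380) = 2544 N/m. In parallel with k₃: k_eq = 2544 + 1320 = 3864 N/m.
ω_n = √(k_eq/m) = √(3864/134) = 5.370 rad/s.
Critical damping c_c = 2√(k_eq·m) = 2√(3864 × 134) = 1439 N·s/m, so ζ = c/c_c = 91.5/1439 = 0.06358.
ω_d = ω_n√(1 − ζ²) = 5.370 × √(1 − 0.00404) = 5.359 rad/s.
f_d = ω_d/(2π) = 0.8529 Hz.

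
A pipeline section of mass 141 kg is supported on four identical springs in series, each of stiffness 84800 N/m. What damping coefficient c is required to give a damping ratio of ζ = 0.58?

Series springs: 1/k_eq = 4/84800, so k_eq = 84800/4 = 21200 N/m.
c_c = 2√(k_eq·m) = 2√(21200 × 141) = 3458 N·s/m.
c = ζ·c_c = 0.58 × 3458 = 2006 N·s/m.

2010 N·s/m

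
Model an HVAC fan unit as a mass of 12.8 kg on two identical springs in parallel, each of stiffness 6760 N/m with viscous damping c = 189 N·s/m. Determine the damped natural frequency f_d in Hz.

Parallel springs add: k_eq = 2 × 6760 = 13520 N/m.
ω_n = √(k_eq/m) = √(13520/12.8) = 32.50 rad/s.
Critical damping c_c = 2√(k_eq·m) = 2√(13520 × 12.8) = 832.0 N·s/m, so ζ = c/c_c = 189/832.0 = 0.2272.
ω_d = ω_n√(1 − ζ²) = 32.50 × √(1 − 0.0516) = 31.65 rad/s.
f_d = ω_d/(2π) = 5.037 Hz.

5.04 Hz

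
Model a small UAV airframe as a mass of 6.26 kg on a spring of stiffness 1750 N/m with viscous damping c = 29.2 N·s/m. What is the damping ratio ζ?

ω_n = √(k/m) = √(1750/6.26) = 16.72 rad/s.
Critical damping c_c = 2√(k·m) = 2√(1750 × 6.26) = 209.3 N·s/m, so ζ = c/c_c = 29.2/209.3 = 0.1395.

0.139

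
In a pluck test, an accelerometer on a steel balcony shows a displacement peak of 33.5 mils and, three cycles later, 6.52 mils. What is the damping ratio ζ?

Logarithmic decrement δ = (1/n)·ln(x₀/x_n) = (1/3)·ln(33.5/6.52) = (1/3)·ln(5.138) = 0.5456.
ζ = δ/√(4π² + δ²) = 0.5456/√(39.48 + 0.298) = 0.5456/6.307 = 0.08650.

0.0865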